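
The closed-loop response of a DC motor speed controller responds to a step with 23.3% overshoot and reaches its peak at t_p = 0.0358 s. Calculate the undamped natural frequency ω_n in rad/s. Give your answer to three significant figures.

ω_n ≈ 96.7 rad/s

The overshoot fixes ζ = −ln(OS)/√(π²+ln²(OS)) = 0.421.
t_p = π/ω_d ⇒ ω_d = 87.8 rad/s; then ω_n = ω_d/√(1−ζ²) = 96.7 rad/s.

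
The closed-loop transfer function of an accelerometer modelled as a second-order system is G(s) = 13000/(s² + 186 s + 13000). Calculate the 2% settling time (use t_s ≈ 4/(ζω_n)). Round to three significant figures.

t_s ≈ 0.0430 s

ω_n = √13000 = 114 rad/s; ζ = 186/(2·114) = 0.816.
t_s ≈ 4/(ζω_n) = 4/(0.816·114) = 0.0430 s.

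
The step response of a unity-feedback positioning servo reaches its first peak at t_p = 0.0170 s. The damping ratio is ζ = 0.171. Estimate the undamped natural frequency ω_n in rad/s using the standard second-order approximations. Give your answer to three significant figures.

ω_n ≈ 188 rad/s

Peak time t_p = π/ω_d, so ω_d = π/t_p = π/0.0170 = 185 rad/s.
ω_n = ω_d/√(1−ζ²) = 185/√0.971 = 188 rad/s.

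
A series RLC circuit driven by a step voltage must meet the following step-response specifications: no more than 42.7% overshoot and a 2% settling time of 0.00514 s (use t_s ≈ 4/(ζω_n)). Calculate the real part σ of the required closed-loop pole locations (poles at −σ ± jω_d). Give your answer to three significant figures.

The settling-time spec alone fixes σ = ζω_n = 4/t_s = 4/0.00514 = 778.
(Overshoot then fixes ζ = 0.261 and hence ω_d = σ·√(1−ζ²)/ζ = 2870 rad/s.)

σ ≈ 778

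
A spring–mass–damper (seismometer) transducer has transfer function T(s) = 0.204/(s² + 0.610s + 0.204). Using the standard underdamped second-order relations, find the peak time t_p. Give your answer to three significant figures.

Comparing the denominator to s² + 2ζω_n s + ω_n²: ω_n = √0.204 = 0.452 rad/s, and 2ζω_n = 0.610 so ζ = 0.610/(2·0.452) = 0.675.
ω_d = 0.452·√(1 − 0.675²) = 0.333 rad/s. Then t_p = π/ω_d = 9.43 s.

t_p ≈ 9.43 s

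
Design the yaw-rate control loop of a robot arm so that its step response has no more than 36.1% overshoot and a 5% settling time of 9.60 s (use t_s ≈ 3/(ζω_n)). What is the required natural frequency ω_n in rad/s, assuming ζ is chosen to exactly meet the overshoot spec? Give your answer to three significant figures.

Inverting the overshoot relation: ζ = |ln 0.361|/√(π² + ln²0.361) = 0.308.
From t_s ≈ 3/(ζω_n): ω_n = 3/(ζ·t_s) = 3/(0.308·9.60) = 1.01 rad/s.

ω_n ≈ 1.01 rad/s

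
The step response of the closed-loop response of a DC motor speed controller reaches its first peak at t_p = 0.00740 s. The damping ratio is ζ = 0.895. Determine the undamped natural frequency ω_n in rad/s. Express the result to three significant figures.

ω_n ≈ 952 rad/s

Peak time t_p = π/ω_d, so ω_d = π/t_p = π/0.00740 = 425 rad/s.
ω_n = ω_d/√(1−ζ²) = 425/√0.199 = 952 rad/s.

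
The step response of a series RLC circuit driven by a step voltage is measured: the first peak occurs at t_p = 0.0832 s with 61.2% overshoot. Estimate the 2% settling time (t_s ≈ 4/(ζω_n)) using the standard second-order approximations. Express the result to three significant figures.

t_s ≈ 0.678 s

The overshoot fixes ζ = −ln(OS)/√(π²+ln²(OS)) = 0.154.
From t_p = π/ω_d, ω_d = π/0.0832 = 37.8 rad/s, so ω_n = ω_d/√(1−ζ²) = 38.2 rad/s.
t_s ≈ 4/(ζω_n) = 4/(0.154·38.2) = 0.678 s.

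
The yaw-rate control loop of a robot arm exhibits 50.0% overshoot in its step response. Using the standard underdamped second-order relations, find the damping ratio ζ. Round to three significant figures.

Inverting the overshoot relation: ζ = |ln 0.500|/√(π² + ln²0.500) = 0.215.

ζ ≈ 0.215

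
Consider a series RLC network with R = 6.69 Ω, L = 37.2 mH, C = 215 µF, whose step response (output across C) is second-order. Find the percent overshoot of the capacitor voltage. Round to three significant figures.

For a series RLC circuit (capacitor voltage as output), ω_n = 1/√(LC) = 1/√(37.2 mH · 215 µF) = 354 rad/s.
ζ = (R/2)·√(C/L) = (6.69/2)·√(215 µF/37.2 mH) = 0.254.
%OS = 100·exp(−πζ/√(1−ζ²)) = 43.8%.

%OS ≈ 43.8%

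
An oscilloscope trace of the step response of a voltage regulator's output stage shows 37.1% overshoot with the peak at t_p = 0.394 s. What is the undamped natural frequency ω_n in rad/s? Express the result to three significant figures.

ω_n ≈ 8.36 rad/s

From the overshoot, ζ = −ln(OS)/√(π²+ln²(OS)) = 0.301.
t_p = π/ω_d ⇒ ω_d = 7.97 rad/s; then ω_n = ω_d/√(1−ζ²) = 8.36 rad/s.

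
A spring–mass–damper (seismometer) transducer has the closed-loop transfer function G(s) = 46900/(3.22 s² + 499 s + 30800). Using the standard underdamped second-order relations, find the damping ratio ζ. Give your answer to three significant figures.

ζ ≈ 0.792

Dividing through by 3.22: denominator becomes s² + 155.0 s + 9565.
So ω_n = √9565 = 97.8 rad/s and ζ = 155.0/(2·97.8) = 0.792.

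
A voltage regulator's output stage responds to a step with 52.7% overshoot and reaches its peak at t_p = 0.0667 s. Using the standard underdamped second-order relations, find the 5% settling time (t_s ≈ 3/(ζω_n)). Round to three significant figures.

From the overshoot, ζ = −ln(OS)/√(π²+ln²(OS)) = 0.200.
t_p = π/ω_d ⇒ ω_d = 47.1 rad/s; then ω_n = ω_d/√(1−ζ²) = 48.1 rad/s.
t_s ≈ 3/(ζω_n) = 3/(0.200·48.1) = 0.312 s.

t_s ≈ 0.312 s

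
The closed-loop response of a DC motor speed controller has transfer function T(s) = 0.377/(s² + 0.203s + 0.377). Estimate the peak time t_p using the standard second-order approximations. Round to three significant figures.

Comparing the denominator to s² + 2ζω_n s + ω_n²: ω_n = √0.377 = 0.614 rad/s, and 2ζω_n = 0.203 so ζ = 0.203/(2·0.614) = 0.165.
ω_d = 0.614·√(1 − 0.165²) = 0.606 rad/s. Then t_p = π/ω_d = 5.19 s.

t_p ≈ 5.19 s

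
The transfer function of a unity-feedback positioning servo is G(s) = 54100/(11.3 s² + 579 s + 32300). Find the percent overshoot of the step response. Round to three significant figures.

%OS ≈ 18.0%

Dividing through by 11.3: denominator becomes s² + 51.24 s + 2858.
So ω_n = √2858 = 53.5 rad/s and ζ = 51.24/(2·53.5) = 0.479.
%OS = 100·exp(−πζ/√(1−ζ²)) = 18.0%.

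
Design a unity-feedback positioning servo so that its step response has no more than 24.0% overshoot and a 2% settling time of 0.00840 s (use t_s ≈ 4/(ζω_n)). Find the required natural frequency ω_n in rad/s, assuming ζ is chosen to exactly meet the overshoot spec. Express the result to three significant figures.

ω_n ≈ 1150 rad/s

From %OS = 100·exp(−πζ/√(1−ζ²)), invert to get ζ = −ln(OS)/√(π² + ln²(OS)) with OS = 0.240.
−ln 0.240 = 1.427, so ζ = 1.427/√(π² + 2.037) = 0.414.
Then ω_n = 4/(ζ t_s) = 4/(0.414 × 0.00840) = 1150 rad/s.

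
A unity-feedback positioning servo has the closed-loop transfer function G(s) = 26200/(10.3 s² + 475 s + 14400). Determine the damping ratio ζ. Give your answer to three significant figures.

ζ ≈ 0.617

Dividing through by 10.3: denominator becomes s² + 46.12 s + 1398.
So ω_n = √1398 = 37.4 rad/s and ζ = 46.12/(2·37.4) = 0.617.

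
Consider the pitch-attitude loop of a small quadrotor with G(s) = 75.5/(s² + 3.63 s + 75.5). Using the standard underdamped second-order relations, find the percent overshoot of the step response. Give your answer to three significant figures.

ω_n = √75.5 = 8.69 rad/s; ζ = 3.63/(2·8.69) = 0.209.
%OS = 100·exp(−πζ/√(1−ζ²)) = 51.1%.

%OS ≈ 51.1%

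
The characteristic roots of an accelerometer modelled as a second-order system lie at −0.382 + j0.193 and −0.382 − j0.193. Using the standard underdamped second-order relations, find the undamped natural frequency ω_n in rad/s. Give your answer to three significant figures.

The poles are at −σ ± jω_d with σ = 0.382 and ω_d = 0.193, so ω_n = √(σ²+ω_d²) = 0.428 rad/s and ζ = σ/ω_n = 0.893.

ω_n ≈ 0.428 rad/s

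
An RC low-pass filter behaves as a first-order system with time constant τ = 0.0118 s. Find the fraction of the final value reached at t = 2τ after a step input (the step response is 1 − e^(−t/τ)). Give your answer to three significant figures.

y(t)/y_∞ = 1 − e^(−t/τ) = 1 − e^(−2) = 1 − e^(−2.00) = 0.865.

y/y_∞ ≈ 0.865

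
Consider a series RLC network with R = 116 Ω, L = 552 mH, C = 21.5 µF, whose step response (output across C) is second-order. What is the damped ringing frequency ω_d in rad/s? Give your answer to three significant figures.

For a series RLC circuit (capacitor voltage as output), ω_n = 1/√(LC) = 1/√(552 mH · 21.5 µF) = 290 rad/s.
ζ = (R/2)·√(C/L) = (116/2)·√(21.5 µF/552 mH) = 0.362.
ω_d = ω_n√(1−ζ²) = 271 rad/s.

ω_d ≈ 271 rad/s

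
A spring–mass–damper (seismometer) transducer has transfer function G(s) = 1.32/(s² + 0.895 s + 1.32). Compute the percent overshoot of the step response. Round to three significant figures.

%OS ≈ 26.5%

Comparing the denominator to s² + 2ζω_n s + ω_n²: ω_n = √1.32 = 1.15 rad/s, and 2ζω_n = 0.895 so ζ = 0.895/(2·1.15) = 0.389.
%OS = 100·exp(−πζ/√(1−ζ²)) = 26.5%.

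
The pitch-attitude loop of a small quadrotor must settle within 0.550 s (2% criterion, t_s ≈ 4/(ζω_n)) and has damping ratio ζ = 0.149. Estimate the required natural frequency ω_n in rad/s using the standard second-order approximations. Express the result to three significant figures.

Rearranging t_s ≈ 4/(ζω_n) gives ω_n = 4/(ζ·t_s) = 4/(0.149 × 0.550) = 48.8 rad/s.

ω_n ≈ 48.8 rad/s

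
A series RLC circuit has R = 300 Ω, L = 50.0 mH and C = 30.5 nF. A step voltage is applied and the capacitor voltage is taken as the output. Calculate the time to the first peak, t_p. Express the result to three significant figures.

t_p ≈ 0.000124 s

For a series RLC circuit (capacitor voltage as output), ω_n = 1/√(LC) = 1/√(50.0 mH · 30.5 nF) = 25600 rad/s.
ζ = (R/2)·√(C/L) = (300/2)·√(30.5 nF/50.0 mH) = 0.117.
ω_d = 25600·√(1 − 0.117²) = 25400 rad/s. t_p = π/ω_d = 0.000124 s.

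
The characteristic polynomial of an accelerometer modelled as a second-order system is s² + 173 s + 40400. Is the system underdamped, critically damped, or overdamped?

a² − 4b = 173² − 4·40400 < 0 (complex roots); the system is underdamped.

underdamped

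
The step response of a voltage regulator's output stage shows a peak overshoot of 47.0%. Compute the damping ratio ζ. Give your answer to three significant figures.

ζ = −ln(OS)/√(π² + (ln OS)²). With OS = 0.470, ln OS = −0.7550 and ζ = 0.7550/3.231 = 0.234.

ζ ≈ 0.234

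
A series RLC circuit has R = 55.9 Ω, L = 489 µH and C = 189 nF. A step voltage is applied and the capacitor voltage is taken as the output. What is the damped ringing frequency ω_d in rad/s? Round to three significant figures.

ω_d ≈ 86900 rad/s

For a series RLC circuit (capacitor voltage as output), ω_n = 1/√(LC) = 1/√(489 µH · 189 nF) = 104000 rad/s.
ζ = (R/2)·√(C/L) = (55.9/2)·√(189 nF/489 µH) = 0.549.
The damped frequency ω_d = ω_n√(1−ζ²) = 86900 rad/s.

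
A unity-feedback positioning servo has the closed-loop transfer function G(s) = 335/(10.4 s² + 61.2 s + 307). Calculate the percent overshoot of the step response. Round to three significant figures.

Dividing through by 10.4: denominator becomes s² + 5.885 s + 29.52.
So ω_n = √29.52 = 5.43 rad/s and ζ = 5.885/(2·5.43) = 0.542.
%OS = 100·exp(−πζ/√(1−ζ²)) = 13.2%.

%OS ≈ 13.2%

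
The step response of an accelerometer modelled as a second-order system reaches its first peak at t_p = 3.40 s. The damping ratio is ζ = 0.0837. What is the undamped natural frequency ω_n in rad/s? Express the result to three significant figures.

Peak time t_p = π/ω_d, so ω_d = π/t_p = π/3.40 = 0.924 rad/s.
ω_n = ω_d/√(1−ζ²) = 0.924/√0.993 = 0.927 rad/s.

ω_n ≈ 0.927 rad/s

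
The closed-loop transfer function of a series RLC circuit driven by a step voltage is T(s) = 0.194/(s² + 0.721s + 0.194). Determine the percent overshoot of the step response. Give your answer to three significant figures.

Matching coefficients with s² + 2ζω_n s + ω_n² gives ω_n² = 0.194 ⇒ ω_n = 0.440 rad/s, and ζ = 0.721/(2ω_n) = 0.818.
%OS = 100·exp(−πζ/√(1−ζ²)) = 1.14%.

%OS ≈ 1.14%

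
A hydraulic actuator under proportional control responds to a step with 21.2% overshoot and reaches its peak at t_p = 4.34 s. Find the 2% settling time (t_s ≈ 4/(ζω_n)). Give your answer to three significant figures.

The overshoot fixes ζ = −ln(OS)/√(π²+ln²(OS)) = 0.443.
t_p = π/ω_d ⇒ ω_d = 0.724 rad/s; then ω_n = ω_d/√(1−ζ²) = 0.807 rad/s.
t_s ≈ 4/(ζω_n) = 4/(0.443·0.807) = 11.2 s.

t_s ≈ 11.2 s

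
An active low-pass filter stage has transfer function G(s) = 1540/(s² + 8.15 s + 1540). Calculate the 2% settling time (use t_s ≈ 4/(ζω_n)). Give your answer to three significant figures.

Matching coefficients with s² + 2ζω_n s + ω_n² gives ω_n² = 1540 ⇒ ω_n = 39.2 rad/s, and ζ = 8.15/(2ω_n) = 0.104.
t_s ≈ 4/(ζω_n) = 4/(0.104·39.2) = 0.982 s.

t_s ≈ 0.982 s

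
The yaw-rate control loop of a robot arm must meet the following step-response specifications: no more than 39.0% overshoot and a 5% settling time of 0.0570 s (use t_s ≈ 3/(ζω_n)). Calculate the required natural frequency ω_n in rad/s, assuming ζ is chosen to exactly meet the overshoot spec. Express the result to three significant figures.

Inverting the overshoot relation: ζ = |ln 0.390|/√(π² + ln²0.390) = 0.287.
Then ω_n = 3/(ζ t_s) = 3/(0.287 × 0.0570) = 183 rad/s.

ω_n ≈ 183 rad/s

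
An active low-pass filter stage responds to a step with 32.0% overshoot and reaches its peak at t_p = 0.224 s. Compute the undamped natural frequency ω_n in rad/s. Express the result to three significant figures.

ζ from %OS: ζ = |ln 0.320|/√(π²+ln²0.320) = 0.341.
From t_p = π/ω_d, ω_d = π/0.224 = 14.0 rad/s, so ω_n = ω_d/√(1−ζ²) = 14.9 rad/s.

ω_n ≈ 14.9 rad/s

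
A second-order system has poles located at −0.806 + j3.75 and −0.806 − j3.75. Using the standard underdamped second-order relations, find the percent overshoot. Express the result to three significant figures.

%OS ≈ 50.9%

With σ = 0.806, ω_d = 3.75: ω_n = √(σ²+ω_d²) = 3.84 rad/s, ζ = σ/ω_n = 0.210.
Overshoot: exp(−π·0.210/√(1−0.210²)) = 0.509, i.e. 50.9%.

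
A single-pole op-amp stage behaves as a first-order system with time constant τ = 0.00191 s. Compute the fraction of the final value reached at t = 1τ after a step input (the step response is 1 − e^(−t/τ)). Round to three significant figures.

y(t)/y_∞ = 1 − e^(−t/τ) = 1 − e^(−1) = 1 − e^(−1.00) = 0.632.

y/y_∞ ≈ 0.632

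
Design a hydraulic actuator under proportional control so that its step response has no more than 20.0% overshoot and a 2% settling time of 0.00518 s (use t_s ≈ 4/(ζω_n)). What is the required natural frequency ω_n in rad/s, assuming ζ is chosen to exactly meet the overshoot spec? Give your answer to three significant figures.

ζ = −ln(OS)/√(π² + (ln OS)²). With OS = 0.200, ln OS = −1.609 and ζ = 1.609/3.530 = 0.456.
Then ω_n = 4/(ζ t_s) = 4/(0.456 × 0.00518) = 1690 rad/s.

ω_n ≈ 1690 rad/s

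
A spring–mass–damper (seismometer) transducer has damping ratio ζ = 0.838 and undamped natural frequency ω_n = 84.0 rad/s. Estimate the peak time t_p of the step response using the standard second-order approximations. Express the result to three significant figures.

The damped frequency is ω_d = ω_n√(1−ζ²) = 84.0·√(1−0.702) = 45.8 rad/s.
Peak time t_p = π/ω_d = π/45.8 = 0.0685 s.

t_p ≈ 0.0685 s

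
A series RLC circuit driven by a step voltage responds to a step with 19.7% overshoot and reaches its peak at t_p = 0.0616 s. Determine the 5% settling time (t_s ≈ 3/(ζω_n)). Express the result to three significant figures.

From the overshoot, ζ = −ln(OS)/√(π²+ln²(OS)) = 0.459.
t_p = π/ω_d ⇒ ω_d = 51.0 rad/s; then ω_n = ω_d/√(1−ζ²) = 57.4 rad/s.
t_s ≈ 3/(ζω_n) = 3/(0.459·57.4) = 0.114 s.

t_s ≈ 0.114 s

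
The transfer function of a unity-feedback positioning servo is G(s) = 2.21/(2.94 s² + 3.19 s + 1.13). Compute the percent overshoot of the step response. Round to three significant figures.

%OS ≈ 0.341%

Dividing through by 2.94: denominator becomes s² + 1.085 s + 0.3844.
So ω_n = √0.3844 = 0.620 rad/s and ζ = 1.085/(2·0.620) = 0.875.
%OS = 100 e^{−πζ/√(1−ζ²)} with ζ = 0.875 gives 0.341%.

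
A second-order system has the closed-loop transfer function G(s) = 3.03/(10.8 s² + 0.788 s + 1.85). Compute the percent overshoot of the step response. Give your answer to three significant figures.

Dividing through by 10.8: denominator becomes s² + 0.07296 s + 0.1713.
So ω_n = √0.1713 = 0.414 rad/s and ζ = 0.07296/(2·0.414) = 0.0881.
%OS = 100·exp(−πζ/√(1−ζ²)) = 75.7%.

%OS ≈ 75.7%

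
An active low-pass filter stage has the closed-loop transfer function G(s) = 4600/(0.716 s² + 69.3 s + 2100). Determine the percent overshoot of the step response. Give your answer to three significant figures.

Dividing through by 0.716: denominator becomes s² + 96.79 s + 2933.
So ω_n = √2933 = 54.2 rad/s and ζ = 96.79/(2·54.2) = 0.894.
%OS = 100·exp(−πζ/√(1−ζ²)) = 0.192%.

%OS ≈ 0.192%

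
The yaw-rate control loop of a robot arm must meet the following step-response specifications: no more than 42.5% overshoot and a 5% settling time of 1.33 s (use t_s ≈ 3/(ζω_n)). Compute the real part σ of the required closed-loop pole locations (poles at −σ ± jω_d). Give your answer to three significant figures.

σ ≈ 2.26

The settling-time spec alone fixes σ = ζω_n = 3/t_s = 3/1.33 = 2.26.
(Overshoot then fixes ζ = 0.263 and hence ω_d = σ·√(1−ζ²)/ζ = 8.28 rad/s.)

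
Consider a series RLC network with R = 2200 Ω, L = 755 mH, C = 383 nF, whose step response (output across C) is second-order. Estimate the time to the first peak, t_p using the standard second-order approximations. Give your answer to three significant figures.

For a series RLC circuit (capacitor voltage as output), ω_n = 1/√(LC) = 1/√(755 mH · 383 nF) = 1860 rad/s.
ζ = (R/2)·√(C/L) = (2200/2)·√(383 nF/755 mH) = 0.783.
The damped frequency ω_d = ω_n√(1−ζ²) = 1160 rad/s. t_p = π/ω_d = 0.00272 s.

t_p ≈ 0.00272 s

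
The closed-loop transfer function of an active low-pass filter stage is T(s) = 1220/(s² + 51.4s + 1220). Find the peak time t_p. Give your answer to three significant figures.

t_p ≈ 0.133 s

Comparing the denominator to s² + 2ζω_n s + ω_n²: ω_n = √1220 = 34.9 rad/s, and 2ζω_n = 51.4 so ζ = 51.4/(2·34.9) = 0.736.
The damped frequency ω_d = ω_n√(1−ζ²) = 23.7 rad/s. Then t_p = π/ω_d = 0.133 s.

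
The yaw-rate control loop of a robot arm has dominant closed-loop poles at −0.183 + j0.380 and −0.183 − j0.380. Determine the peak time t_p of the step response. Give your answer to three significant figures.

t_p ≈ 8.27 s

t_p = π/ω_d with ω_d = 0.380 (the imaginary part), so t_p = 8.27 s.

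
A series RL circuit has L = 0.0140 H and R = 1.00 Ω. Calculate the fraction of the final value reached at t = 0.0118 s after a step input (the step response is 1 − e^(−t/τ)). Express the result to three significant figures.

τ = L/R = 0.0140/1.00 = 0.0140 s.
y(t)/y_∞ = 1 − e^(−t/τ) = 1 − e^(−0.0118/0.0140) = 1 − e^(−0.843) = 0.570.

y/y_∞ ≈ 0.570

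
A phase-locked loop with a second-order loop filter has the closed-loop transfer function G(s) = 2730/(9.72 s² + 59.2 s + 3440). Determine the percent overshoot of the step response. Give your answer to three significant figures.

Dividing through by 9.72: denominator becomes s² + 6.091 s + 353.9.
So ω_n = √353.9 = 18.8 rad/s and ζ = 6.091/(2·18.8) = 0.162.
Overshoot: exp(−π·0.162/√(1−0.162²)) = 0.597, i.e. 59.7%.

%OS ≈ 59.7%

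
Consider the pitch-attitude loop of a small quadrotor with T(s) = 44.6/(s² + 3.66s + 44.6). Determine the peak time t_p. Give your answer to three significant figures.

Matching coefficients with s² + 2ζω_n s + ω_n² gives ω_n² = 44.6 ⇒ ω_n = 6.68 rad/s, and ζ = 3.66/(2ω_n) = 0.274.
ω_d = ω_n√(1−ζ²) = 6.42 rad/s. Then t_p = π/ω_d = 0.489 s.

t_p ≈ 0.489 s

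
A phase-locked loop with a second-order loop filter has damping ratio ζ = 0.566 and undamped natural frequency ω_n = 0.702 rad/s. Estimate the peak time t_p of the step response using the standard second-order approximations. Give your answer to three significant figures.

t_p ≈ 5.43 s

The damped frequency is ω_d = ω_n√(1−ζ²) = 0.702·√(1−0.320) = 0.579 rad/s.
Peak time t_p = π/ω_d = π/0.579 = 5.43 s.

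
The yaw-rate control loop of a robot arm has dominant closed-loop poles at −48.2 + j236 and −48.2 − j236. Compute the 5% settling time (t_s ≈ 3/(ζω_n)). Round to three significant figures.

t_s ≈ 0.0622 s

For poles at −σ ± jω_d, ζω_n = σ = 48.2, so t_s ≈ 3/σ = 0.0622 s.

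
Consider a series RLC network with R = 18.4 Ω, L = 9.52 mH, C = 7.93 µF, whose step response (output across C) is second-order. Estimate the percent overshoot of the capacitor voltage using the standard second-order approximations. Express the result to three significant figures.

For a series RLC circuit (capacitor voltage as output), ω_n = 1/√(LC) = 1/√(9.52 mH · 7.93 µF) = 3640 rad/s.
ζ = (R/2)·√(C/L) = (18.4/2)·√(7.93 µF/9.52 mH) = 0.266.
%OS = 100·exp(−πζ/√(1−ζ²)) = 42.1%.

%OS ≈ 42.1%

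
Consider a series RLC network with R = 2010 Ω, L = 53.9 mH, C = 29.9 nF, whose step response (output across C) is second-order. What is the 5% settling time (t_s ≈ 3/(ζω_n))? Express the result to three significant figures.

t_s ≈ 0.000161 s

For a series RLC circuit (capacitor voltage as output), ω_n = 1/√(LC) = 1/√(53.9 mH · 29.9 nF) = 24900 rad/s.
ζ = (R/2)·√(C/L) = (2010/2)·√(29.9 nF/53.9 mH) = 0.749.
t_s ≈ 3/(ζω_n) = 0.000161 s.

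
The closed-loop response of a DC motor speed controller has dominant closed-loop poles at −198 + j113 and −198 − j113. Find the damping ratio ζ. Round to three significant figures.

With σ = 198, ω_d = 113: ω_n = √(σ²+ω_d²) = 228 rad/s, ζ = σ/ω_n = 0.869.

ζ ≈ 0.869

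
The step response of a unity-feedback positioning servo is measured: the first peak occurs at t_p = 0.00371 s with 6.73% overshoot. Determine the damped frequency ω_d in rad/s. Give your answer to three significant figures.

ω_d ≈ 847 rad/s

t_p = π/ω_d, so ω_d = π/0.00371 = 847 rad/s.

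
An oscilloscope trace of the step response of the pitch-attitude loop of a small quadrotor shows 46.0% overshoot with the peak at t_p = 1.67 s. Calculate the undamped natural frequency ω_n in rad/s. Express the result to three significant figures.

ω_n ≈ 1.94 rad/s

ζ from %OS: ζ = |ln 0.460|/√(π²+ln²0.460) = 0.240.
From t_p = π/ω_d, ω_d = π/1.67 = 1.88 rad/s, so ω_n = ω_d/√(1−ζ²) = 1.94 rad/s.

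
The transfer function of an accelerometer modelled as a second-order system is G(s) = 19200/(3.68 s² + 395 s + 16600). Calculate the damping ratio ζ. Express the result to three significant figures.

Dividing through by 3.68: denominator becomes s² + 107.3 s + 4511.
So ω_n = √4511 = 67.2 rad/s and ζ = 107.3/(2·67.2) = 0.799.

ζ ≈ 0.799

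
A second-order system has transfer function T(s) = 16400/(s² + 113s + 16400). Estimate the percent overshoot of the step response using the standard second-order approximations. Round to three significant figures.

%OS ≈ 21.3%

Matching coefficients with s² + 2ζω_n s + ω_n² gives ω_n² = 16400 ⇒ ω_n = 128 rad/s, and ζ = 113/(2ω_n) = 0.441.
%OS = 100·exp(−πζ/√(1−ζ²)) = 21.3%.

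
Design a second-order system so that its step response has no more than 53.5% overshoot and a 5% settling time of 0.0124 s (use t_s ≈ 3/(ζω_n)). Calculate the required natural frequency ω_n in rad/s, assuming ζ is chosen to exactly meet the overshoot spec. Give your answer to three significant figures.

ζ = −ln(OS)/√(π² + (ln OS)²). With OS = 0.535, ln OS = −0.6255 and ζ = 0.6255/3.203 = 0.195.
Then ω_n = 3/(ζ t_s) = 3/(0.195 × 0.0124) = 1240 rad/s.

ω_n ≈ 1240 rad/s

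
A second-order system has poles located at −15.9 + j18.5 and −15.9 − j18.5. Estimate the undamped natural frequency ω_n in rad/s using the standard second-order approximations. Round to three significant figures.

The poles are at −σ ± jω_d with σ = 15.9 and ω_d = 18.5, so ω_n = √(σ²+ω_d²) = 24.4 rad/s and ζ = σ/ω_n = 0.652.

ω_n ≈ 24.4 rad/s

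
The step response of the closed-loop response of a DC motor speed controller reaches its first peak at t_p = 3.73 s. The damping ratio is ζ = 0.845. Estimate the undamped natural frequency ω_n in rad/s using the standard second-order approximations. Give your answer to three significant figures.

Peak time t_p = π/ω_d, so ω_d = π/t_p = π/3.73 = 0.842 rad/s.
ω_n = ω_d/√(1−ζ²) = 0.842/√0.286 = 1.57 rad/s.

ω_n ≈ 1.57 rad/s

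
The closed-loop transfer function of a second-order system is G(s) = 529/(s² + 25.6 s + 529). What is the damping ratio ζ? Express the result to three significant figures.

ζ ≈ 0.557

ω_n = √529 = 23.0 rad/s; ζ = 25.6/(2·23.0) = 0.557.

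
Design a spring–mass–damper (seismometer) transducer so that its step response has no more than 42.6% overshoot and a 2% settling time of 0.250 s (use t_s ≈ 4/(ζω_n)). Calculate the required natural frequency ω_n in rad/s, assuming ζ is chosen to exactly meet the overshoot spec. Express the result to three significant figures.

ζ = −ln(OS)/√(π² + (ln OS)²). With OS = 0.426, ln OS = −0.8533 and ζ = 0.8533/3.255 = 0.262.
Then ω_n = 4/(ζ t_s) = 4/(0.262 × 0.250) = 61.0 rad/s.

ω_n ≈ 61.0 rad/s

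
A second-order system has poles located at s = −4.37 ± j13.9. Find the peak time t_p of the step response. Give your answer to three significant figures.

t_p ≈ 0.226 s

t_p = π/ω_d with ω_d = 13.9 (the imaginary part), so t_p = 0.226 s.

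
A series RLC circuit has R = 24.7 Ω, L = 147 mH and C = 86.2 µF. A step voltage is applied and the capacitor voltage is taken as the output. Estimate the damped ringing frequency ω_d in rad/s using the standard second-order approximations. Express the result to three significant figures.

ω_d ≈ 268 rad/s

For a series RLC circuit (capacitor voltage as output), ω_n = 1/√(LC) = 1/√(147 mH · 86.2 µF) = 281 rad/s.
ζ = (R/2)·√(C/L) = (24.7/2)·√(86.2 µF/147 mH) = 0.299.
ω_d = 281·√(1 − 0.299²) = 268 rad/s.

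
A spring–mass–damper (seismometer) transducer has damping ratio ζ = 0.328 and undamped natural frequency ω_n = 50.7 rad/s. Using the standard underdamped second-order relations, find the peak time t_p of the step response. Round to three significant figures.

t_p ≈ 0.0656 s

The damped frequency is ω_d = ω_n√(1−ζ²) = 50.7·√(1−0.108) = 47.9 rad/s.
Peak time t_p = π/ω_d = π/47.9 = 0.0656 s.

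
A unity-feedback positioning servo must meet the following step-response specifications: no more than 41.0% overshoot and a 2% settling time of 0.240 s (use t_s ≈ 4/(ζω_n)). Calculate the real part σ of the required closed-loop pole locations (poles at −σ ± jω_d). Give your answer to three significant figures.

The settling-time spec alone fixes σ = ζω_n = 4/t_s = 4/0.240 = 16.7.
(Overshoot then fixes ζ = 0.273 and hence ω_d = σ·√(1−ζ²)/ζ = 58.7 rad/s.)

σ ≈ 16.7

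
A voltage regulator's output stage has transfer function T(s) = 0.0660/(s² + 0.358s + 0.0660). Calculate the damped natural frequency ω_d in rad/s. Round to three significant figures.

ω_n = √0.0660 = 0.257 rad/s; ζ = 0.358/(2·0.257) = 0.697.
ω_d = ω_n√(1−ζ²) = 0.184 rad/s.

ω_d ≈ 0.184 rad/s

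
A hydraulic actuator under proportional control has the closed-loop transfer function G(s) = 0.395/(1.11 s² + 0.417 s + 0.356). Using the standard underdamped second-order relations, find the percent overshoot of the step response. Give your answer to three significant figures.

Dividing through by 1.11: denominator becomes s² + 0.3757 s + 0.3207.
So ω_n = √0.3207 = 0.566 rad/s and ζ = 0.3757/(2·0.566) = 0.332.
%OS = 100 e^{−πζ/√(1−ζ²)} with ζ = 0.332 gives 33.1%.

%OS ≈ 33.1%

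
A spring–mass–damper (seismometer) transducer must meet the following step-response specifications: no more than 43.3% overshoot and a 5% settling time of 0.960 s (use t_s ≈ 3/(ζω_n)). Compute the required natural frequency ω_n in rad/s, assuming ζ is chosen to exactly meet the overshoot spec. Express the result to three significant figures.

From %OS = 100·exp(−πζ/√(1−ζ²)), invert to get ζ = −ln(OS)/√(π² + ln²(OS)) with OS = 0.433.
−ln 0.433 = 0.8370, so ζ = 0.8370/√(π² + 0.7006) = 0.257.
Then ω_n = 3/(ζ t_s) = 3/(0.257 × 0.960) = 12.1 rad/s.

ω_n ≈ 12.1 rad/s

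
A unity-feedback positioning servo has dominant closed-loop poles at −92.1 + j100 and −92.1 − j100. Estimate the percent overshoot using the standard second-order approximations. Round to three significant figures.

%OS ≈ 5.54%

With σ = 92.1, ω_d = 100: ω_n = √(σ²+ω_d²) = 136 rad/s, ζ = σ/ω_n = 0.677.
%OS = 100·exp(−πζ/√(1−ζ²)) = 5.54%.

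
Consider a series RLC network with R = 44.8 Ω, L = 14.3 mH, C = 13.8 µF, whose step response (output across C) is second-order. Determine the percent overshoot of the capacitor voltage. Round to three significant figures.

For a series RLC circuit (capacitor voltage as output), ω_n = 1/√(LC) = 1/√(14.3 mH · 13.8 µF) = 2250 rad/s.
ζ = (R/2)·√(C/L) = (44.8/2)·√(13.8 µF/14.3 mH) = 0.696.
%OS = 100 e^{−πζ/√(1−ζ²)} with ζ = 0.696 gives 4.76%.

%OS ≈ 4.76%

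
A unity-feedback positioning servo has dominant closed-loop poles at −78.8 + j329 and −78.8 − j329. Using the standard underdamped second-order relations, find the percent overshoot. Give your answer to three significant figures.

With σ = 78.8, ω_d = 329: ω_n = √(σ²+ω_d²) = 338 rad/s, ζ = σ/ω_n = 0.233.
%OS = 100 e^{−πζ/√(1−ζ²)} with ζ = 0.233 gives 47.1%.

%OS ≈ 47.1%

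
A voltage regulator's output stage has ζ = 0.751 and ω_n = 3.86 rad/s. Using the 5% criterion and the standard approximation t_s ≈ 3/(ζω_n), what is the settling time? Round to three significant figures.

t_s ≈ 3/(ζω_n) = 3/(0.751 × 3.86) = 1.03 s.

t_s ≈ 1.03 s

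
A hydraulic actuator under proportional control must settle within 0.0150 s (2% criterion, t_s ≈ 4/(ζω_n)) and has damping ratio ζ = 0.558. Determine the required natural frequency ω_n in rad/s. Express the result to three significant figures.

ω_n ≈ 478 rad/s

Rearranging t_s ≈ 4/(ζω_n) gives ω_n = 4/(ζ·t_s) = 4/(0.558 × 0.0150) = 478 rad/s.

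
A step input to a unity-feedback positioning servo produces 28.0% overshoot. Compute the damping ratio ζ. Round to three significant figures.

ζ ≈ 0.376

Inverting the overshoot relation: ζ = |ln 0.280|/√(π² + ln²0.280) = 0.376.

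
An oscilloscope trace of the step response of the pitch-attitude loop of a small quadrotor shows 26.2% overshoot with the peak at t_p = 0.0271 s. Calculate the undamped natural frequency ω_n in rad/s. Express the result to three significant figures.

ω_n ≈ 126 rad/s

ζ from %OS: ζ = |ln 0.262|/√(π²+ln²0.262) = 0.392.
From t_p = π/ω_d, ω_d = π/0.0271 = 116 rad/s, so ω_n = ω_d/√(1−ζ²) = 126 rad/s.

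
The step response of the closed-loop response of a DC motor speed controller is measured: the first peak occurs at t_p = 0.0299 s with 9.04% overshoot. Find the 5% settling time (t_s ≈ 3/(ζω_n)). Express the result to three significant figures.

From the overshoot, ζ = −ln(OS)/√(π²+ln²(OS)) = 0.608.
From t_p = π/ω_d, ω_d = π/0.0299 = 105 rad/s, so ω_n = ω_d/√(1−ζ²) = 132 rad/s.
t_s ≈ 3/(ζω_n) = 3/(0.608·132) = 0.0373 s.

t_s ≈ 0.0373 s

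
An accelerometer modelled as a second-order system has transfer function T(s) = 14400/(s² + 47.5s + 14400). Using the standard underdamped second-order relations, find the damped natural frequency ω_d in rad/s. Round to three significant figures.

ω_d ≈ 118 rad/s

Matching coefficients with s² + 2ζω_n s + ω_n² gives ω_n² = 14400 ⇒ ω_n = 120 rad/s, and ζ = 47.5/(2ω_n) = 0.198.
The damped frequency ω_d = ω_n√(1−ζ²) = 118 rad/s.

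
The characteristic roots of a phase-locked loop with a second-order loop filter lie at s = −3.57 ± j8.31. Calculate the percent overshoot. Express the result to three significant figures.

%OS ≈ 25.9%

|pole| = ω_n = √(3.57² + 8.31²) = 9.04 rad/s; ζ = cos θ = σ/ω_n = 0.395.
%OS = 100·exp(−πζ/√(1−ζ²)) = 25.9%.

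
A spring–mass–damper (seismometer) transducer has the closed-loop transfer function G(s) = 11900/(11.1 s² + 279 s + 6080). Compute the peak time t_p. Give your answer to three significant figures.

Dividing through by 11.1: denominator becomes s² + 25.14 s + 547.7.
So ω_n = √547.7 = 23.4 rad/s and ζ = 25.14/(2·23.4) = 0.537.
The damped frequency ω_d = ω_n√(1−ζ²) = 19.7 rad/s. t_p = π/ω_d = 0.159 s.

t_p ≈ 0.159 s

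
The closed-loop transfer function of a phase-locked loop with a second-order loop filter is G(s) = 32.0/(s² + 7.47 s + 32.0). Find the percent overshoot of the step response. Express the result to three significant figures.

Matching coefficients with s² + 2ζω_n s + ω_n² gives ω_n² = 32.0 ⇒ ω_n = 5.66 rad/s, and ζ = 7.47/(2ω_n) = 0.660.
%OS = 100·exp(−πζ/√(1−ζ²)) = 6.32%.

%OS ≈ 6.32%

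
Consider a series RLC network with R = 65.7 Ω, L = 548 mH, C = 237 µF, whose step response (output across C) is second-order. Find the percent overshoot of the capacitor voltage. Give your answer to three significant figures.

For a series RLC circuit (capacitor voltage as output), ω_n = 1/√(LC) = 1/√(548 mH · 237 µF) = 87.7 rad/s.
ζ = (R/2)·√(C/L) = (65.7/2)·√(237 µF/548 mH) = 0.683.
Overshoot: exp(−π·0.683/√(1−0.683²)) = 0.0529, i.e. 5.29%.

%OS ≈ 5.29%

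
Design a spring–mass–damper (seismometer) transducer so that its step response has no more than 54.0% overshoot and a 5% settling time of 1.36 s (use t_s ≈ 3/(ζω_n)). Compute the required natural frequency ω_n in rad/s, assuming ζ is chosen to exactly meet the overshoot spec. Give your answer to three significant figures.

ω_n ≈ 11.5 rad/s

Inverting the overshoot relation: ζ = |ln 0.540|/√(π² + ln²0.540) = 0.192.
Then ω_n = 3/(ζ t_s) = 3/(0.192 × 1.36) = 11.5 rad/s.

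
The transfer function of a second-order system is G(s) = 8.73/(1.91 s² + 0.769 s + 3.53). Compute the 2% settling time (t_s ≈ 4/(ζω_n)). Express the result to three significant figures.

t_s ≈ 19.9 s

Dividing through by 1.91: denominator becomes s² + 0.4026 s + 1.848.
So ω_n = √1.848 = 1.36 rad/s and ζ = 0.4026/(2·1.36) = 0.148.
t_s ≈ 4/(ζω_n) = 19.9 s.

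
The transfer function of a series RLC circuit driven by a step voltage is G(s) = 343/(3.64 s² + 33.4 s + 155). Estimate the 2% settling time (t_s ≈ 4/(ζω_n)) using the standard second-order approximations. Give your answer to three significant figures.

t_s ≈ 0.872 s

Dividing through by 3.64: denominator becomes s² + 9.176 s + 42.58.
So ω_n = √42.58 = 6.53 rad/s and ζ = 9.176/(2·6.53) = 0.703.
t_s ≈ 4/(ζω_n) = 0.872 s.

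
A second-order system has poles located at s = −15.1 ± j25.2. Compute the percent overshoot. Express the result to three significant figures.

%OS ≈ 15.2%

The poles are at −σ ± jω_d with σ = 15.1 and ω_d = 25.2, so ω_n = √(σ²+ω_d²) = 29.4 rad/s and ζ = σ/ω_n = 0.514.
Overshoot: exp(−π·0.514/√(1−0.514²)) = 0.152, i.e. 15.2%.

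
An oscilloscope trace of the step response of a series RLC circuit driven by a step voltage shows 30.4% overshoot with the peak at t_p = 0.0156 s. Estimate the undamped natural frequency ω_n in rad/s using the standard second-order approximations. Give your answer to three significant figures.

ω_n ≈ 215 rad/s

ζ from %OS: ζ = |ln 0.304|/√(π²+ln²0.304) = 0.354.
From t_p = π/ω_d, ω_d = π/0.0156 = 201 rad/s, so ω_n = ω_d/√(1−ζ²) = 215 rad/s.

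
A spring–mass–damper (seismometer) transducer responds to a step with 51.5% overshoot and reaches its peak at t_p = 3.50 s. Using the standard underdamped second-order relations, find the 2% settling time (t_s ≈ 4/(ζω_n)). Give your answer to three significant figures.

From the overshoot, ζ = −ln(OS)/√(π²+ln²(OS)) = 0.207.
From t_p = π/ω_d, ω_d = π/3.50 = 0.898 rad/s, so ω_n = ω_d/√(1−ζ²) = 0.917 rad/s.
t_s ≈ 4/(ζω_n) = 4/(0.207·0.917) = 21.1 s.

t_s ≈ 21.1 s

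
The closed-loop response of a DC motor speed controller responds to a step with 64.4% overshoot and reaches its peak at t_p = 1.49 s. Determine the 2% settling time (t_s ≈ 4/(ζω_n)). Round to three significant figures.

t_s ≈ 13.5 s

From the overshoot, ζ = −ln(OS)/√(π²+ln²(OS)) = 0.139.
From t_p = π/ω_d, ω_d = π/1.49 = 2.11 rad/s, so ω_n = ω_d/√(1−ζ²) = 2.13 rad/s.
t_s ≈ 4/(ζω_n) = 4/(0.139·2.13) = 13.5 s.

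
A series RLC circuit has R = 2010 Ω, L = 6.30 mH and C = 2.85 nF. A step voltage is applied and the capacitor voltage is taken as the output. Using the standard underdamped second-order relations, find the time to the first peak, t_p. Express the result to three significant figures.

For a series RLC circuit (capacitor voltage as output), ω_n = 1/√(LC) = 1/√(6.30 mH · 2.85 nF) = 236000 rad/s.
ζ = (R/2)·√(C/L) = (2010/2)·√(2.85 nF/6.30 mH) = 0.676.
ω_d = ω_n√(1−ζ²) = 174000 rad/s. t_p = π/ω_d = 0.0000181 s.

t_p ≈ 0.0000181 s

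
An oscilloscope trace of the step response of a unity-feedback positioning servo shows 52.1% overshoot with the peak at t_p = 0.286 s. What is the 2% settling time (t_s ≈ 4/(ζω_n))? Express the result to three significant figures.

t_s ≈ 1.75 s

The overshoot fixes ζ = −ln(OS)/√(π²+ln²(OS)) = 0.203.
From t_p = π/ω_d, ω_d = π/0.286 = 11.0 rad/s, so ω_n = ω_d/√(1−ζ²) = 11.2 rad/s.
t_s ≈ 4/(ζω_n) = 4/(0.203·11.2) = 1.75 s.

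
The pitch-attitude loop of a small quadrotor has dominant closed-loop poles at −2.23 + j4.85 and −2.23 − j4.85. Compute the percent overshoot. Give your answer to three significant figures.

|pole| = ω_n = √(2.23² + 4.85²) = 5.34 rad/s; ζ = cos θ = σ/ω_n = 0.418.
Overshoot: exp(−π·0.418/√(1−0.418²)) = 0.236, i.e. 23.6%.

%OS ≈ 23.6%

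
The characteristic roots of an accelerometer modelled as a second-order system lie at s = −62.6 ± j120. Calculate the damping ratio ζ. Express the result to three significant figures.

The poles are at −σ ± jω_d with σ = 62.6 and ω_d = 120, so ω_n = √(σ²+ω_d²) = 135 rad/s and ζ = σ/ω_n = 0.463.

ζ ≈ 0.463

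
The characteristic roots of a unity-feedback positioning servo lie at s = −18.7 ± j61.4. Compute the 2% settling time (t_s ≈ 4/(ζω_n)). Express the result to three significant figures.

t_s ≈ 0.214 s

For poles at −σ ± jω_d, ζω_n = σ = 18.7, so t_s ≈ 4/σ = 0.214 s.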